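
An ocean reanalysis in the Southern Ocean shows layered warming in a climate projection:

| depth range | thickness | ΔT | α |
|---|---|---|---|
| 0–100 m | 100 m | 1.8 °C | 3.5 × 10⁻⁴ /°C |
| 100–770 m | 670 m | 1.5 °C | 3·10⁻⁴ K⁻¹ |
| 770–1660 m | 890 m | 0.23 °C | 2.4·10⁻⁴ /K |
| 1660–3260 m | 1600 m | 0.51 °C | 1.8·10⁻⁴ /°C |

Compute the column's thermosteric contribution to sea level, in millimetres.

Layer 1: 3.5×10⁻⁴ × 100 × 1.8 = 0.06300 m
1.5 × 3×10⁻⁴ × 670 = 0.30150 m
Layer 3: 0.23 × 890 × 2.4×10⁻⁴ = 0.049128 m
1600 × 0.51 × 1.8×10⁻⁴ = 0.14688 m
Δh = 0.06300 + 0.30150 + 0.049128 + 0.14688 = 0.560508 m

Δh = 561 mm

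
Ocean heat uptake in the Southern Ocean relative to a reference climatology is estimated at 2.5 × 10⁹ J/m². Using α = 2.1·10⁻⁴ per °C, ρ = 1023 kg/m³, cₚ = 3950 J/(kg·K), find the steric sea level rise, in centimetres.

Δh = αQ/(ρcₚ) = 2.1×10⁻⁴ × 2.5×10⁹ / (1023 × 3950) ≈ 0.12992 m

about 13.0 cm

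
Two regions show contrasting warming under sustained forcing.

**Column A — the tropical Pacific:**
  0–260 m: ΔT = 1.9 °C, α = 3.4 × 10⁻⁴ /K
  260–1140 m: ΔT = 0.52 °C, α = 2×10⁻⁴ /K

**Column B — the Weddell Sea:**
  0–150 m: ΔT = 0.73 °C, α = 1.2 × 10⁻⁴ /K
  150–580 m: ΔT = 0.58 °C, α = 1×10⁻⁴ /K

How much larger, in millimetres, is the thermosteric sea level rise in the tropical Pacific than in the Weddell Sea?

220 mm larger

A 3.4×10⁻⁴ × 260 × 1.9 = 0.16796 m
A 260–1140 m: 2×10⁻⁴ × 880 × 0.52 = 0.09152 m
A total: 0.25948 m
B Layer 1: 0.73 × 1.2×10⁻⁴ × 150 = 0.01314 m
B 1×10⁻⁴ × 0.58 × 430 = 0.02494 m
B total: 0.03808 m
Difference: 0.25948 − 0.03808 = 0.22140 m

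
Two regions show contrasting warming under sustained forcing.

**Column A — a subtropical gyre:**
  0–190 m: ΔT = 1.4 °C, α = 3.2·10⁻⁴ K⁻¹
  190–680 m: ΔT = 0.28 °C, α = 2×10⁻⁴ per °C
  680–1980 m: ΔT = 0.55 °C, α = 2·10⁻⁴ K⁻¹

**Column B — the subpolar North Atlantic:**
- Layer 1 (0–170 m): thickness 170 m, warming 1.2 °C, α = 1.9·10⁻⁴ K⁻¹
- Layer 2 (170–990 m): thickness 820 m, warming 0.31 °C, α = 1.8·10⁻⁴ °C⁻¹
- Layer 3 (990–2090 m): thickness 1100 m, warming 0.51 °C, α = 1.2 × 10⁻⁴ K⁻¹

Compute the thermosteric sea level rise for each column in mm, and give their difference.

Δh_A ≈ 260 mm, Δh_B ≈ 150 mm; difference ≈ 100 mm

A 0–190 m: 3.2×10⁻⁴ × 190 × 1.4 = 0.08512 m
A 190–680 m: 0.28 × 2×10⁻⁴ × 490 = 0.02744 m
A Layer 3: 2×10⁻⁴ × 0.55 × 1300 = 0.14300 m
A total: 0.25556 m
B 0–170 m: 170 × 1.9×10⁻⁴ × 1.2 = 0.03876 m
B 0.31 × 820 × 1.8×10⁻⁴ = 0.045756 m
B 990–2090 m: 0.51 × 1.2×10⁻⁴ × 1100 = 0.06732 m
B total: 0.151836 m
Difference: 0.25556 − 0.151836 = 0.103724 m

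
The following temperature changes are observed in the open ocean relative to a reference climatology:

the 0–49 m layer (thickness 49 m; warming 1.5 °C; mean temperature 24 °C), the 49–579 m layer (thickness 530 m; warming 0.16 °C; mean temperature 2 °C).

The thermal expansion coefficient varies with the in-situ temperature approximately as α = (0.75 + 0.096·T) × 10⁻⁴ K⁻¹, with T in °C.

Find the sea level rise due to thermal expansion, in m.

about 0.030 m

Layer 1: α = (0.75 + 0.096×24)×10⁻⁴ = 3.054×10⁻⁴ K⁻¹
Layer 2: α = (0.75 + 0.096×2)×10⁻⁴ = 0.942×10⁻⁴ K⁻¹
0–49 m: 1.5 × 3.054×10⁻⁴ × 49 = 0.0224469 m
0.942×10⁻⁴ × 0.16 × 530 = 0.00798816 m
Δh = 0.0224469 + 0.00798816 = 0.03043506 m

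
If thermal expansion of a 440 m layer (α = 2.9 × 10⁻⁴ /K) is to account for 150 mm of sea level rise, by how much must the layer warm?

ΔT = Δh/(αH) = 0.15 / (2.9×10⁻⁴ × 440) ≈ 1.176 °C

ΔT ≈ 1.2 °C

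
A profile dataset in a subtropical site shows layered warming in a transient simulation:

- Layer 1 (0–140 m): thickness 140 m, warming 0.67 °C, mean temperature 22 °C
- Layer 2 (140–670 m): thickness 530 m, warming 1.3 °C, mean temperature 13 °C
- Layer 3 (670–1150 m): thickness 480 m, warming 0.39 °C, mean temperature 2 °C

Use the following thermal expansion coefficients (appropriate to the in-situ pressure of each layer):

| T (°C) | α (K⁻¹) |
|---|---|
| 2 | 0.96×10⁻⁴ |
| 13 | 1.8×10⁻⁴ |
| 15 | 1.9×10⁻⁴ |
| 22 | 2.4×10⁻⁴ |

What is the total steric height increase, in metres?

about 0.165 m

Layer 1 at 22 °C → α = 2.4×10⁻⁴ K⁻¹
Layer 2 at 13 °C → α = 1.8×10⁻⁴ K⁻¹
Layer 3 at 2 °C → α = 0.96×10⁻⁴ K⁻¹
Layer 1: 0.67 × 140 × 2.4×10⁻⁴ = 0.022512 m
140–670 m: 1.3 × 530 × 1.8×10⁻⁴ = 0.12402 m
670–1150 m: 0.96×10⁻⁴ × 480 × 0.39 = 0.0179712 m
Δh = 0.022512 + 0.12402 + 0.0179712 = 0.1645032 m ≈ 0.165 m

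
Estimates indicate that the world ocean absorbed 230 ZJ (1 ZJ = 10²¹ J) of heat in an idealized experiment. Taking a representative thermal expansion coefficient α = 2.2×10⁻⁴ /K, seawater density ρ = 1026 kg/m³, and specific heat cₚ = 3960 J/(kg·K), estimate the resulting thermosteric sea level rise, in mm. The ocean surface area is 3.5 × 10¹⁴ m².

Per unit area: Q = 230×10²¹ / (3.5×10¹⁴) ≈ 6.571×10⁸ J/m²
Δh = αQ/(ρcₚ) = 2.2×10⁻⁴ × 6.571×10⁸ / (1026 × 3960) ≈ 0.03558 m

about 36 mm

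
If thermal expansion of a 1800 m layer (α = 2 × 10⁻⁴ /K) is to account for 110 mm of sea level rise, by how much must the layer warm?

ΔT = Δh/(αH) = 0.11 / (2×10⁻⁴ × 1800) ≈ 0.3056 K

about 0.306 K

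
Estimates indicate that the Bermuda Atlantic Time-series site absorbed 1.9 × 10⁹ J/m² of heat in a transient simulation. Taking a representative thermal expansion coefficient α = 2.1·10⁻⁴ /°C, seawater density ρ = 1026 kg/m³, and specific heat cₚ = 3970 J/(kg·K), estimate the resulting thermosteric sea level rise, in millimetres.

98.0 mm

Δh = αQ/(ρcₚ) = 2.1×10⁻⁴ × 1.9×10⁹ / (1026 × 3970) ≈ 0.097957 m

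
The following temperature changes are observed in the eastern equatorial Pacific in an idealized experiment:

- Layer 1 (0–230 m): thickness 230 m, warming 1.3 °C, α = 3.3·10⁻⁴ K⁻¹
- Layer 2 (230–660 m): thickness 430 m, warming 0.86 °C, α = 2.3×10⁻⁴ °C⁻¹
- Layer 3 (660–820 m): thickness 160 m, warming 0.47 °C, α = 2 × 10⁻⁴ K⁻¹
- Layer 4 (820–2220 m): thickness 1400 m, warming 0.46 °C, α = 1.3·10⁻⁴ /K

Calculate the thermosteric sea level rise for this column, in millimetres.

about 282 mm

0–230 m: 1.3 × 3.3×10⁻⁴ × 230 = 0.09867 m
Layer 2: 0.86 × 2.3×10⁻⁴ × 430 = 0.085054 m
Layer 3: 0.47 × 2×10⁻⁴ × 160 = 0.01504 m
Layer 4: 0.46 × 1400 × 1.3×10⁻⁴ = 0.08372 m
Δh = 0.09867 + 0.085054 + 0.01504 + 0.08372 = 0.282484 m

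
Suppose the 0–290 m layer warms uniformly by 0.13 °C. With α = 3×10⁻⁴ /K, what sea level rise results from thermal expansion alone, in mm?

Δh = αΔT·H = 3×10⁻⁴ × 0.13 × 290 = 0.01131 m

11.3 mm of thermosteric rise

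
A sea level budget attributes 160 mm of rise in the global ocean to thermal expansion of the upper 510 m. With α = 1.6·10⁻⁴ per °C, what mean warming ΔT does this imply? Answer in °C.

ΔT ≈ 2.0 °C

ΔT = Δh/(αH) = 0.16 / (1.6×10⁻⁴ × 510) ≈ 1.961 °C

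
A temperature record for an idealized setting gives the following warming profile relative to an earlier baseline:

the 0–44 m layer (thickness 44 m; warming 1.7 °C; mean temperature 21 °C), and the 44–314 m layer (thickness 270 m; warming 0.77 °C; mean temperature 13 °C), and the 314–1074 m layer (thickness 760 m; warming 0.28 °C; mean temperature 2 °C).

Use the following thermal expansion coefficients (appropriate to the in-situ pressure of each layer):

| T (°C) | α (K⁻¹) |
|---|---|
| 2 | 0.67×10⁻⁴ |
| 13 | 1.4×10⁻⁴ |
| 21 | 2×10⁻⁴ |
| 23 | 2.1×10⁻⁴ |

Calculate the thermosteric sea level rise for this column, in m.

Layer 1 at 21 °C → α = 2×10⁻⁴ K⁻¹
Layer 2 at 13 °C → α = 1.4×10⁻⁴ K⁻¹
Layer 3 at 2 °C → α = 0.67×10⁻⁴ K⁻¹
2×10⁻⁴ × 1.7 × 44 = 0.01496 m
44–314 m: 270 × 1.4×10⁻⁴ × 0.77 = 0.029106 m
314–1074 m: 760 × 0.28 × 0.67×10⁻⁴ = 0.0142576 m
Δh = 0.01496 + 0.029106 + 0.0142576 = 0.0583236 m ≈ 0.058 m

about 0.058 m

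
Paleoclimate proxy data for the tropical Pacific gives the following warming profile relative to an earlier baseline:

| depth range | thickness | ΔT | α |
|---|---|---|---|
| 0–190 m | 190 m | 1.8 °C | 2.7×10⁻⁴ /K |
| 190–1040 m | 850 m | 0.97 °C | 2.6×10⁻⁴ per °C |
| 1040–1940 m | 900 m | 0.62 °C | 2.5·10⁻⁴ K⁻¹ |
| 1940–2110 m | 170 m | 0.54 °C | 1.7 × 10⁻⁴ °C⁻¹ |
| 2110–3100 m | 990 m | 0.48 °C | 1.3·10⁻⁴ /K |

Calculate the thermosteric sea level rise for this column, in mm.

0–190 m: 2.7×10⁻⁴ × 1.8 × 190 = 0.09234 m
2.6×10⁻⁴ × 850 × 0.97 = 0.21437 m
1040–1940 m: 900 × 0.62 × 2.5×10⁻⁴ = 0.13950 m
Layer 4: 1.7×10⁻⁴ × 170 × 0.54 = 0.015606 m
Layer 5: 1.3×10⁻⁴ × 990 × 0.48 = 0.061776 m
Δh = 0.09234 + 0.21437 + 0.13950 + 0.015606 + 0.061776 = 0.523592 m

524 mm of thermosteric rise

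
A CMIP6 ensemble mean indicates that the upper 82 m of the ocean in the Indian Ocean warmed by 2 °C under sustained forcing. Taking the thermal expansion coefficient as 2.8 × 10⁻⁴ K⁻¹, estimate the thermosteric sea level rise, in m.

about 0.0459 m

Δh = αΔT·H = 2.8×10⁻⁴ × 2 × 82 = 0.04592 m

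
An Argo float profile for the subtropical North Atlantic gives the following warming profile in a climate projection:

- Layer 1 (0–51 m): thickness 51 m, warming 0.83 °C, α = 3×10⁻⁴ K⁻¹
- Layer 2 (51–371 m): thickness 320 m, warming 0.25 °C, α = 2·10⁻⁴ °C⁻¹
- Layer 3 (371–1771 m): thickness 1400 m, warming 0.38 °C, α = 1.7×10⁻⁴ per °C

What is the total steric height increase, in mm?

Layer 1: 51 × 3×10⁻⁴ × 0.83 = 0.012699 m
51–371 m: 2×10⁻⁴ × 320 × 0.25 = 0.01600 m
1.7×10⁻⁴ × 1400 × 0.38 = 0.09044 m
Δh = 0.012699 + 0.01600 + 0.09044 = 0.119139 m ≈ 119 mm

Δh = 119 mm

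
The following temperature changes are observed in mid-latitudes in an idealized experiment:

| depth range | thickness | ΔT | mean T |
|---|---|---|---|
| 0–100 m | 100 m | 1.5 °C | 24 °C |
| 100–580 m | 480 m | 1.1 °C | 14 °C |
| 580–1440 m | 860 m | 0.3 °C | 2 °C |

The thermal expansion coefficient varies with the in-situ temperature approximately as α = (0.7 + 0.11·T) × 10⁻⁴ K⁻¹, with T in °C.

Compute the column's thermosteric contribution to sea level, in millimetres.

190 mm of thermosteric rise

Layer 1: α = (0.7 + 0.11×24)×10⁻⁴ = 3.34×10⁻⁴ K⁻¹
Layer 2: α = (0.7 + 0.11×14)×10⁻⁴ = 2.24×10⁻⁴ K⁻¹
Layer 3: α = (0.7 + 0.11×2)×10⁻⁴ = 0.92×10⁻⁴ K⁻¹
0–100 m: 3.34×10⁻⁴ × 100 × 1.5 = 0.05010 m
100–580 m: 1.1 × 2.24×10⁻⁴ × 480 = 0.118272 m
Layer 3: 0.3 × 0.92×10⁻⁴ × 860 = 0.023736 m
Δh = 0.05010 + 0.118272 + 0.023736 = 0.192108 m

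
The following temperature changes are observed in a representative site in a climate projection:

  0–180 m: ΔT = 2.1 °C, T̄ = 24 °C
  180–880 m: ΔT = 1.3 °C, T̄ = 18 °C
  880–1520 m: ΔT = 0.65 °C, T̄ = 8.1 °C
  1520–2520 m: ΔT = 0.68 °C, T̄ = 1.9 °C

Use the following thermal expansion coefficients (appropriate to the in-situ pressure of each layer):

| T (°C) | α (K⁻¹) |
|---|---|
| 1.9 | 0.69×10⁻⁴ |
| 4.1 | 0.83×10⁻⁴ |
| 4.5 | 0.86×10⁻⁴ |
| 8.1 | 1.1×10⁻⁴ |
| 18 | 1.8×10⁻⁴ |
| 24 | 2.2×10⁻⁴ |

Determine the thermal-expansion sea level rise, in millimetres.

about 340 mm

Layer 1 at 24 °C → α = 2.2×10⁻⁴ K⁻¹
Layer 2 at 18 °C → α = 1.8×10⁻⁴ K⁻¹
Layer 3 at 8.1 °C → α = 1.1×10⁻⁴ K⁻¹
Layer 4 at 1.9 °C → α = 0.69×10⁻⁴ K⁻¹
2.1 × 180 × 2.2×10⁻⁴ = 0.08316 m
180–880 m: 1.3 × 1.8×10⁻⁴ × 700 = 0.16380 m
0.65 × 1.1×10⁻⁴ × 640 = 0.04576 m
0.68 × 0.69×10⁻⁴ × 1000 = 0.04692 m
Δh = 0.08316 + 0.16380 + 0.04576 + 0.04692 = 0.33964 m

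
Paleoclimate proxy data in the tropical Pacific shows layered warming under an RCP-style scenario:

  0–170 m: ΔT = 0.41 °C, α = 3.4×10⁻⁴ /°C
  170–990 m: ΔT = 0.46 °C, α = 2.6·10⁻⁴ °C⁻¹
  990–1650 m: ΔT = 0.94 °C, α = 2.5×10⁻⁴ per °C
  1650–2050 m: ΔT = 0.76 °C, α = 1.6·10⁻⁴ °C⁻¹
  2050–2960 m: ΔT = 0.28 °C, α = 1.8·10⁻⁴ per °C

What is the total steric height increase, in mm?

about 371 mm

Layer 1: 170 × 3.4×10⁻⁴ × 0.41 = 0.023698 m
170–990 m: 0.46 × 820 × 2.6×10⁻⁴ = 0.098072 m
990–1650 m: 2.5×10⁻⁴ × 660 × 0.94 = 0.15510 m
Layer 4: 1.6×10⁻⁴ × 0.76 × 400 = 0.04864 m
Layer 5: 0.28 × 1.8×10⁻⁴ × 910 = 0.045864 m
Δh = 0.023698 + 0.098072 + 0.15510 + 0.04864 + 0.045864 = 0.371374 m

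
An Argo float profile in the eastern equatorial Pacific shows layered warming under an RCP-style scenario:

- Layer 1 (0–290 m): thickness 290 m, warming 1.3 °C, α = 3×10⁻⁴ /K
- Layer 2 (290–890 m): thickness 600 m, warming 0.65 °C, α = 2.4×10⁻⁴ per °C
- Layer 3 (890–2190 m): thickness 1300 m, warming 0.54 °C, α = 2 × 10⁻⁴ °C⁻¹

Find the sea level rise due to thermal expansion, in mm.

347 mm

0–290 m: 3×10⁻⁴ × 1.3 × 290 = 0.11310 m
290–890 m: 2.4×10⁻⁴ × 0.65 × 600 = 0.09360 m
890–2190 m: 1300 × 2×10⁻⁴ × 0.54 = 0.14040 m
Δh = 0.11310 + 0.09360 + 0.14040 = 0.34710 m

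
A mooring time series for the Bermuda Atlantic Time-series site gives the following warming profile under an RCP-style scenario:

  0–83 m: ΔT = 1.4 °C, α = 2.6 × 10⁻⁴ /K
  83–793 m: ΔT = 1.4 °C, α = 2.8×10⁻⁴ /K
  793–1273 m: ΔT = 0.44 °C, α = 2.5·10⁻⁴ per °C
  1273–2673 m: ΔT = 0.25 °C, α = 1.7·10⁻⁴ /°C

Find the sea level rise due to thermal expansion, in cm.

1.4 × 83 × 2.6×10⁻⁴ = 0.030212 m
710 × 2.8×10⁻⁴ × 1.4 = 0.27832 m
Layer 3: 480 × 0.44 × 2.5×10⁻⁴ = 0.05280 m
1273–2673 m: 0.25 × 1400 × 1.7×10⁻⁴ = 0.05950 m
Δh = 0.030212 + 0.27832 + 0.05280 + 0.05950 = 0.420832 m ≈ 42.1 cm

42.1 cm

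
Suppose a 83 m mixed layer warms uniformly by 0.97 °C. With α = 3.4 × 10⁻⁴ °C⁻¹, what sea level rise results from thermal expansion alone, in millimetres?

Δh = αΔT·H = 3.4×10⁻⁴ × 0.97 × 83 = 0.0273734 m

Δh ≈ 27.4 mm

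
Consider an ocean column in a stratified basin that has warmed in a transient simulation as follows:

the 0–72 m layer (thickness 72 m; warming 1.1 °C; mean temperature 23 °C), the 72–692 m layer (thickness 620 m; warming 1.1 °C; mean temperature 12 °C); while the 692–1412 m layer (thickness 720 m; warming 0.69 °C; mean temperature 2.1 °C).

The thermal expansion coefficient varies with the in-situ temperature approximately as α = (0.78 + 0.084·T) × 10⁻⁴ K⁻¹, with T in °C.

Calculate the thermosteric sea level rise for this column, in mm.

Δh = 191 mm

Layer 1: α = (0.78 + 0.084×23)×10⁻⁴ = 2.712×10⁻⁴ K⁻¹
Layer 2: α = (0.78 + 0.084×12)×10⁻⁴ = 1.788×10⁻⁴ K⁻¹
Layer 3: α = (0.78 + 0.084×2.1)×10⁻⁴ = 0.9564×10⁻⁴ K⁻¹
1.1 × 72 × 2.712×10⁻⁴ = 0.02147904 m
72–692 m: 1.1 × 620 × 1.788×10⁻⁴ = 0.1219416 m
720 × 0.69 × 0.9564×10⁻⁴ = 0.047513952 m
Δh = 0.02147904 + 0.1219416 + 0.047513952 = 0.190934592 m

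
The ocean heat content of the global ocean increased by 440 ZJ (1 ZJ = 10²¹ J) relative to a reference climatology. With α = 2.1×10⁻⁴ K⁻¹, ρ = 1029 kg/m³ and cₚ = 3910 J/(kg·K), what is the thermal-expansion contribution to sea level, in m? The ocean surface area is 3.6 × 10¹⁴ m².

0.0638 m

Per unit area: Q = 440×10²¹ / (3.6×10¹⁴) ≈ 1.222×10⁹ J/m²
Δh = αQ/(ρcₚ) = 2.1×10⁻⁴ × 1.222×10⁹ / (1029 × 3910) ≈ 0.063782 m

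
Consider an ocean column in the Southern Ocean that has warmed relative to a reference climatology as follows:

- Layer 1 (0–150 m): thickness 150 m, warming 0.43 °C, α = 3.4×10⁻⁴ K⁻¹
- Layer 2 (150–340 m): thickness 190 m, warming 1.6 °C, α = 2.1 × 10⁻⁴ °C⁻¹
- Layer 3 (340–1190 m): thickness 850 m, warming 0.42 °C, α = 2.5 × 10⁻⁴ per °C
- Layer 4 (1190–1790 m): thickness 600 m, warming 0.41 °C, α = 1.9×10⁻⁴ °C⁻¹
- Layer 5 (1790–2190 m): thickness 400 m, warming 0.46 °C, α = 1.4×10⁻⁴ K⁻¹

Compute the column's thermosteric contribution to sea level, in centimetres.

Δh = 24.8 cm

Layer 1: 0.43 × 3.4×10⁻⁴ × 150 = 0.02193 m
2.1×10⁻⁴ × 190 × 1.6 = 0.06384 m
2.5×10⁻⁴ × 850 × 0.42 = 0.08925 m
Layer 4: 0.41 × 600 × 1.9×10⁻⁴ = 0.04674 m
1790–2190 m: 400 × 1.4×10⁻⁴ × 0.46 = 0.02576 m
Δh = 0.02193 + 0.06384 + 0.08925 + 0.04674 + 0.02576 = 0.24752 m ≈ 24.8 cm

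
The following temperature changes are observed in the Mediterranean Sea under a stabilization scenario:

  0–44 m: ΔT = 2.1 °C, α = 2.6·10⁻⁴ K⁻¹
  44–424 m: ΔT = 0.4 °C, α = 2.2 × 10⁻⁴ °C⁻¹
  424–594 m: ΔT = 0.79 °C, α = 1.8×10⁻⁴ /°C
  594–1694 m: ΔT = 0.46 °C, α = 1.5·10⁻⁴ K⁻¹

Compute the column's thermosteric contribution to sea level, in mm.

158 mm of thermosteric rise

0–44 m: 2.6×10⁻⁴ × 2.1 × 44 = 0.024024 m
44–424 m: 2.2×10⁻⁴ × 0.4 × 380 = 0.03344 m
424–594 m: 0.79 × 1.8×10⁻⁴ × 170 = 0.024174 m
594–1694 m: 1.5×10⁻⁴ × 0.46 × 1100 = 0.07590 m
Δh = 0.024024 + 0.03344 + 0.024174 + 0.07590 = 0.157538 m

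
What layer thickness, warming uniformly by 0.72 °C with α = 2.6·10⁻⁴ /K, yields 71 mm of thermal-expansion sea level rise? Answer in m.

H = Δh/(αΔT) = 0.071 / (2.6×10⁻⁴ × 0.72) ≈ 379.3 m

379 m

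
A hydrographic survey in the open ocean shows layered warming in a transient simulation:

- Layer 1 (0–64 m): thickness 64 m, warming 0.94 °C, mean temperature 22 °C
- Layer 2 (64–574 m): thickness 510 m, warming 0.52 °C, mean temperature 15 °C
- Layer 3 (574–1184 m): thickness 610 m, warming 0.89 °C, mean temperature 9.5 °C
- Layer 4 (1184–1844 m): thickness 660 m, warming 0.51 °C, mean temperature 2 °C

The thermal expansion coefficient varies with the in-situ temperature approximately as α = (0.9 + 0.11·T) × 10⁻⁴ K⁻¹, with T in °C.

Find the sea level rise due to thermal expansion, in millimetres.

230 mm of thermosteric rise

Layer 1: α = (0.9 + 0.11×22)×10⁻⁴ = 3.32×10⁻⁴ K⁻¹
Layer 2: α = (0.9 + 0.11×15)×10⁻⁴ = 2.55×10⁻⁴ K⁻¹
Layer 3: α = (0.9 + 0.11×9.5)×10⁻⁴ = 1.945×10⁻⁴ K⁻¹
Layer 4: α = (0.9 + 0.11×2)×10⁻⁴ = 1.12×10⁻⁴ K⁻¹
0–64 m: 3.32×10⁻⁴ × 64 × 0.94 = 0.01997312 m
64–574 m: 2.55×10⁻⁴ × 510 × 0.52 = 0.067626 m
0.89 × 1.945×10⁻⁴ × 610 = 0.10559405 m
Layer 4: 1.12×10⁻⁴ × 0.51 × 660 = 0.0376992 m
Δh = 0.01997312 + 0.067626 + 0.10559405 + 0.0376992 = 0.23089237 m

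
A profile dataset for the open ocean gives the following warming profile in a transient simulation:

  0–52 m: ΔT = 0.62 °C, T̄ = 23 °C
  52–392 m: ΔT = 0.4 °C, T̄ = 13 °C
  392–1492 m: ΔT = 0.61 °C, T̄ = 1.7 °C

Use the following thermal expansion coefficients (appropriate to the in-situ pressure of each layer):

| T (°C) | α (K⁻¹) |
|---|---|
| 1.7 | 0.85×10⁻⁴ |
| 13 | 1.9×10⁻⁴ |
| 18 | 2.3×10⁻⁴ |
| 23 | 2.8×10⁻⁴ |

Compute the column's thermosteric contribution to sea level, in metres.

Δh = 0.092 m

Layer 1 at 23 °C → α = 2.8×10⁻⁴ K⁻¹
Layer 2 at 13 °C → α = 1.9×10⁻⁴ K⁻¹
Layer 3 at 1.7 °C → α = 0.85×10⁻⁴ K⁻¹
0–52 m: 0.62 × 2.8×10⁻⁴ × 52 = 0.0090272 m
340 × 0.4 × 1.9×10⁻⁴ = 0.02584 m
0.85×10⁻⁴ × 0.61 × 1100 = 0.057035 m
Δh = 0.0090272 + 0.02584 + 0.057035 = 0.0919022 m ≈ 0.092 m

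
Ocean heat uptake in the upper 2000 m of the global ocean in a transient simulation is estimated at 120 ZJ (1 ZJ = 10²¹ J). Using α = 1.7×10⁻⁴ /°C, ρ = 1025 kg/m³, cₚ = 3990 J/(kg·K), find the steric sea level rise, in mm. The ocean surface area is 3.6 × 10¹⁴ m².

Per unit area: Q = 120×10²¹ / (3.6×10¹⁴) ≈ 3.333×10⁸ J/m²
Δh = αQ/(ρcₚ) = 1.7×10⁻⁴ × 3.333×10⁸ / (1025 × 3990) ≈ 0.013854 m

Δh = 13.9 mm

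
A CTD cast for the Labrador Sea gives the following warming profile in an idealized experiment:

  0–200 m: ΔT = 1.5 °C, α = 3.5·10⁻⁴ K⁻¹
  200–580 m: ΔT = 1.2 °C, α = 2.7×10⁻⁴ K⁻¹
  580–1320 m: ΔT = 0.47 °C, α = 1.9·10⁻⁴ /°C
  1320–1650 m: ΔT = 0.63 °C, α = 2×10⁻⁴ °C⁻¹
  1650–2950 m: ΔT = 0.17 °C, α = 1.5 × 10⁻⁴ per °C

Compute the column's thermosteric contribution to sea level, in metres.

Δh = 0.369 m

Layer 1: 3.5×10⁻⁴ × 200 × 1.5 = 0.10500 m
Layer 2: 2.7×10⁻⁴ × 1.2 × 380 = 0.12312 m
740 × 1.9×10⁻⁴ × 0.47 = 0.066082 m
2×10⁻⁴ × 330 × 0.63 = 0.04158 m
Layer 5: 0.17 × 1300 × 1.5×10⁻⁴ = 0.03315 m
Δh = 0.10500 + 0.12312 + 0.066082 + 0.04158 + 0.03315 = 0.368932 m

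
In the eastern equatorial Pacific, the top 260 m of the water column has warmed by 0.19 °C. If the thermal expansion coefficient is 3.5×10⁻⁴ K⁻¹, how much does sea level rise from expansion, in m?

0.0173 m of thermosteric rise

Δh = αΔT·H = 3.5×10⁻⁴ × 0.19 × 260 = 0.01729 m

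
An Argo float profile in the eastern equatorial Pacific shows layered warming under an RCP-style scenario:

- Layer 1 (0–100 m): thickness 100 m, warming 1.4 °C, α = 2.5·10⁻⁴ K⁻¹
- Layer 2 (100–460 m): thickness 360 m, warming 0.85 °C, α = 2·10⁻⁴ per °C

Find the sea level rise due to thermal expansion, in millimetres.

1.4 × 2.5×10⁻⁴ × 100 = 0.03500 m
Layer 2: 0.85 × 2×10⁻⁴ × 360 = 0.06120 m
Δh = 0.03500 + 0.06120 = 0.09620 m

96 mm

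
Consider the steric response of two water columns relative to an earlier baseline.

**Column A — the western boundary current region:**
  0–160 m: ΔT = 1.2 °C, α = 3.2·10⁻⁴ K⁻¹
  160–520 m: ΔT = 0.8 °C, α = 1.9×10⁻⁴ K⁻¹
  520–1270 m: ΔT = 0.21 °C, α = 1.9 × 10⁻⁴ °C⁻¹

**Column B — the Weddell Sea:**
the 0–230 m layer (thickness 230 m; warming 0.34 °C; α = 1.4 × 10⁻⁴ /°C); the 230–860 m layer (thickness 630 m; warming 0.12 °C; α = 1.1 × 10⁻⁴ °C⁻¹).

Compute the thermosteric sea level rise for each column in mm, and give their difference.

A Layer 1: 3.2×10⁻⁴ × 160 × 1.2 = 0.06144 m
A Layer 2: 1.9×10⁻⁴ × 360 × 0.8 = 0.05472 m
A 520–1270 m: 0.21 × 750 × 1.9×10⁻⁴ = 0.029925 m
A total: 0.146085 m
B 0–230 m: 230 × 1.4×10⁻⁴ × 0.34 = 0.010948 m
B Layer 2: 630 × 0.12 × 1.1×10⁻⁴ = 0.008316 m
B total: 0.019264 m
Difference: 0.146085 − 0.019264 = 0.126821 m

A: 150 mm; B: 19 mm; difference 130 mm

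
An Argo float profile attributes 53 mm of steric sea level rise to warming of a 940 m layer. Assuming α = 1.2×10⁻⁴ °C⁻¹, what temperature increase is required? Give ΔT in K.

about 0.47 K

ΔT = Δh/(αH) = 0.053 / (1.2×10⁻⁴ × 940) ≈ 0.4699 K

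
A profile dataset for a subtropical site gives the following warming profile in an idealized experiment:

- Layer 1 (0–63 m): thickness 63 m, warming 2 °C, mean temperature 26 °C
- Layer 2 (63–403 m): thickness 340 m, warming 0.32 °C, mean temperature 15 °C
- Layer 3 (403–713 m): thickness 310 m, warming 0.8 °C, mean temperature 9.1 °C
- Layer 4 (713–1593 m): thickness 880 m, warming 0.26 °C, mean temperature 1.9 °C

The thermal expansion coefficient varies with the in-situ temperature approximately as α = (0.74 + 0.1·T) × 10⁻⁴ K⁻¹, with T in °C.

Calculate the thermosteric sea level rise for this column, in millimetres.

Layer 1: α = (0.74 + 0.1×26)×10⁻⁴ = 3.34×10⁻⁴ K⁻¹
Layer 2: α = (0.74 + 0.1×15)×10⁻⁴ = 2.24×10⁻⁴ K⁻¹
Layer 3: α = (0.74 + 0.1×9.1)×10⁻⁴ = 1.65×10⁻⁴ K⁻¹
Layer 4: α = (0.74 + 0.1×1.9)×10⁻⁴ = 0.93×10⁻⁴ K⁻¹
Layer 1: 3.34×10⁻⁴ × 63 × 2 = 0.042084 m
Layer 2: 340 × 0.32 × 2.24×10⁻⁴ = 0.0243712 m
Layer 3: 310 × 0.8 × 1.65×10⁻⁴ = 0.04092 m
0.93×10⁻⁴ × 0.26 × 880 = 0.0212784 m
Δh = 0.042084 + 0.0243712 + 0.04092 + 0.0212784 = 0.1286536 m ≈ 130 mm

130 mm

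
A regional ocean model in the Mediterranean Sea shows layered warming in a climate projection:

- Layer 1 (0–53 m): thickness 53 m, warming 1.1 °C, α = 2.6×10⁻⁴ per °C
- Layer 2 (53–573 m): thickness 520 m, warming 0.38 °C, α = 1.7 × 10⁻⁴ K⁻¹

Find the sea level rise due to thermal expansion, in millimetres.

53 × 1.1 × 2.6×10⁻⁴ = 0.015158 m
Layer 2: 1.7×10⁻⁴ × 520 × 0.38 = 0.033592 m
Δh = 0.015158 + 0.033592 = 0.04875 m

Δh = 48.8 mm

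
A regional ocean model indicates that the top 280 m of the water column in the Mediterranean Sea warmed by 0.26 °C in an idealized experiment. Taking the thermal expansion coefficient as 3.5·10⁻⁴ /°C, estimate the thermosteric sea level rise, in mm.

Δh = 25.5 mm

Δh = αΔT·H = 3.5×10⁻⁴ × 0.26 × 280 = 0.02548 m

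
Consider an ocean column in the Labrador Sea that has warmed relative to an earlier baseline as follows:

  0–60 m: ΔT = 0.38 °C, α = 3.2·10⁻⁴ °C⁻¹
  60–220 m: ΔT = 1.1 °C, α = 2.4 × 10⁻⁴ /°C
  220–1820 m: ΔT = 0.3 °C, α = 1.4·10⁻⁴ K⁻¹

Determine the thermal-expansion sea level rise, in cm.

Δh = 12 cm

60 × 0.38 × 3.2×10⁻⁴ = 0.007296 m
60–220 m: 2.4×10⁻⁴ × 160 × 1.1 = 0.04224 m
220–1820 m: 1.4×10⁻⁴ × 0.3 × 1600 = 0.06720 m
Δh = 0.007296 + 0.04224 + 0.06720 = 0.116736 m ≈ 12 cm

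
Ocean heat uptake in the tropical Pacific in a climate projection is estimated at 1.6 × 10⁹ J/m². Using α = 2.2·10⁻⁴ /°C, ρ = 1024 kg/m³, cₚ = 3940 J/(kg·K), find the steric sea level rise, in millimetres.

87.2 mm

Δh = αQ/(ρcₚ) = 2.2×10⁻⁴ × 1.6×10⁹ / (1024 × 3940) ≈ 0.087246 m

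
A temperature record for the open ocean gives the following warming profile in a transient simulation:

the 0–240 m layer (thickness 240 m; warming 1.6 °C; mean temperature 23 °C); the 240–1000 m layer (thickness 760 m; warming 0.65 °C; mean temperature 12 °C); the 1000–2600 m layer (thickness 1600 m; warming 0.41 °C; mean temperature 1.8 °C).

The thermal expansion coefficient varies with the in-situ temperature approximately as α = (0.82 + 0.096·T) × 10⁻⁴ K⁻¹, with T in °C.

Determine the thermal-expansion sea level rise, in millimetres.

Layer 1: α = (0.82 + 0.096×23)×10⁻⁴ = 3.028×10⁻⁴ K⁻¹
Layer 2: α = (0.82 + 0.096×12)×10⁻⁴ = 1.972×10⁻⁴ K⁻¹
Layer 3: α = (0.82 + 0.096×1.8)×10⁻⁴ = 0.9928×10⁻⁴ K⁻¹
3.028×10⁻⁴ × 240 × 1.6 = 0.1162752 m
1.972×10⁻⁴ × 0.65 × 760 = 0.0974168 m
Layer 3: 1600 × 0.9928×10⁻⁴ × 0.41 = 0.06512768 m
Δh = 0.1162752 + 0.0974168 + 0.06512768 = 0.27881968 m ≈ 279 mm

279 mm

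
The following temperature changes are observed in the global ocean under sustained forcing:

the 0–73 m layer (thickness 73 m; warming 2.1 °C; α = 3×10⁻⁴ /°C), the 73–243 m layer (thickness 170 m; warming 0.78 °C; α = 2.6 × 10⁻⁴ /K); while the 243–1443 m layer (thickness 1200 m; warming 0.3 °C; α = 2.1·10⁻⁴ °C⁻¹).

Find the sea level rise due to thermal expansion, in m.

0.156 m of thermosteric rise

Layer 1: 2.1 × 73 × 3×10⁻⁴ = 0.04599 m
Layer 2: 170 × 2.6×10⁻⁴ × 0.78 = 0.034476 m
243–1443 m: 2.1×10⁻⁴ × 0.3 × 1200 = 0.07560 m
Δh = 0.04599 + 0.034476 + 0.07560 = 0.156066 m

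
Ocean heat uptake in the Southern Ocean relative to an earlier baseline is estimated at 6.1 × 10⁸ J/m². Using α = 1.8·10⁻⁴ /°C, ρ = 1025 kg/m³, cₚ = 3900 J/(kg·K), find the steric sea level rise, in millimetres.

Δh ≈ 27 mm

Δh = αQ/(ρcₚ) = 1.8×10⁻⁴ × 6.1×10⁸ / (1025 × 3900) ≈ 0.027467 m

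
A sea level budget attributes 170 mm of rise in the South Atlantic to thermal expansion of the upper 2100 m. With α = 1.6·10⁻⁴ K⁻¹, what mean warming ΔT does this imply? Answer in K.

ΔT ≈ 0.51 K

ΔT = Δh/(αH) = 0.17 / (1.6×10⁻⁴ × 2100) ≈ 0.5060 K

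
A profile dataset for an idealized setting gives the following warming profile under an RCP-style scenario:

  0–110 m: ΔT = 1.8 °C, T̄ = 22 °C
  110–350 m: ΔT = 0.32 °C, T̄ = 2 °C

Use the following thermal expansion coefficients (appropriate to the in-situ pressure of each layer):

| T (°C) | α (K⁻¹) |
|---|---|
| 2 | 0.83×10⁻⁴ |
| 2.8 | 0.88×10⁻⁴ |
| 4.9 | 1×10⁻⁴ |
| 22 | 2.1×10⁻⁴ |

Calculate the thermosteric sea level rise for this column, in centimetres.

Δh ≈ 4.80 cm

Layer 1 at 22 °C → α = 2.1×10⁻⁴ K⁻¹
Layer 2 at 2 °C → α = 0.83×10⁻⁴ K⁻¹
2.1×10⁻⁴ × 1.8 × 110 = 0.04158 m
Layer 2: 0.83×10⁻⁴ × 0.32 × 240 = 0.0063744 m
Δh = 0.04158 + 0.0063744 = 0.0479544 m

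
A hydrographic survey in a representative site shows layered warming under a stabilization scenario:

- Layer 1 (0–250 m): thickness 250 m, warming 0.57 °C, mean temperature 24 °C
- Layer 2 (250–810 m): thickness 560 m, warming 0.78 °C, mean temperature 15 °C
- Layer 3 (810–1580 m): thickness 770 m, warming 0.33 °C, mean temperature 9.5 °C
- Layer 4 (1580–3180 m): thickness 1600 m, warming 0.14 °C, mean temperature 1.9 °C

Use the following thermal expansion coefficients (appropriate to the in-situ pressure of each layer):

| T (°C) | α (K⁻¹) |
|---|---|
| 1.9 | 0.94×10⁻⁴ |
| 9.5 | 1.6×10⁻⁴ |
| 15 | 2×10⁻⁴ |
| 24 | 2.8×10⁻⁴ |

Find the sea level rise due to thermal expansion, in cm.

Δh ≈ 18.9 cm

Layer 1 at 24 °C → α = 2.8×10⁻⁴ K⁻¹
Layer 2 at 15 °C → α = 2×10⁻⁴ K⁻¹
Layer 3 at 9.5 °C → α = 1.6×10⁻⁴ K⁻¹
Layer 4 at 1.9 °C → α = 0.94×10⁻⁴ K⁻¹
Layer 1: 0.57 × 250 × 2.8×10⁻⁴ = 0.03990 m
Layer 2: 560 × 0.78 × 2×10⁻⁴ = 0.08736 m
0.33 × 770 × 1.6×10⁻⁴ = 0.040656 m
0.14 × 1600 × 0.94×10⁻⁴ = 0.021056 m
Δh = 0.03990 + 0.08736 + 0.040656 + 0.021056 = 0.188972 m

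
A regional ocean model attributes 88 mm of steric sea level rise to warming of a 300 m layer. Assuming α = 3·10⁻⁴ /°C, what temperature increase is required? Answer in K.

0.978 K

ΔT = Δh/(αH) = 0.088 / (3×10⁻⁴ × 300) ≈ 0.9778 K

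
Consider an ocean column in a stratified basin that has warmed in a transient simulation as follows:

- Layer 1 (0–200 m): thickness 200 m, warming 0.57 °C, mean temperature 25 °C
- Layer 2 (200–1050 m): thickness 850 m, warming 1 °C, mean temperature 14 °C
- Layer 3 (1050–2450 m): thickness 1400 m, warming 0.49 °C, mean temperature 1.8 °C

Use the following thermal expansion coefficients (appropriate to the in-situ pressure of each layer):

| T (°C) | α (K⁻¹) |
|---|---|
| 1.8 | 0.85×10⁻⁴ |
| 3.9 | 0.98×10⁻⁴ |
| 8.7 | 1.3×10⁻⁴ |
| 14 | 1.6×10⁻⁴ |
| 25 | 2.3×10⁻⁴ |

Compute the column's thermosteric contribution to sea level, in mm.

Layer 1 at 25 °C → α = 2.3×10⁻⁴ K⁻¹
Layer 2 at 14 °C → α = 1.6×10⁻⁴ K⁻¹
Layer 3 at 1.8 °C → α = 0.85×10⁻⁴ K⁻¹
2.3×10⁻⁴ × 0.57 × 200 = 0.02622 m
850 × 1.6×10⁻⁴ × 1 = 0.13600 m
1050–2450 m: 0.85×10⁻⁴ × 1400 × 0.49 = 0.05831 m
Δh = 0.02622 + 0.13600 + 0.05831 = 0.22053 m

221 mm of thermosteric rise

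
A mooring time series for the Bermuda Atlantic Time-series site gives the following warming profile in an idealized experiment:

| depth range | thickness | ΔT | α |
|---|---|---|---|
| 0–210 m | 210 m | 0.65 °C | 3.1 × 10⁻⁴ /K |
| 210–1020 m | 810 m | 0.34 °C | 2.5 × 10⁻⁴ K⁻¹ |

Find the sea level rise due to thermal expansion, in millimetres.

3.1×10⁻⁴ × 210 × 0.65 = 0.042315 m
210–1020 m: 2.5×10⁻⁴ × 0.34 × 810 = 0.06885 m
Δh = 0.042315 + 0.06885 = 0.111165 m

Δh = 111 mm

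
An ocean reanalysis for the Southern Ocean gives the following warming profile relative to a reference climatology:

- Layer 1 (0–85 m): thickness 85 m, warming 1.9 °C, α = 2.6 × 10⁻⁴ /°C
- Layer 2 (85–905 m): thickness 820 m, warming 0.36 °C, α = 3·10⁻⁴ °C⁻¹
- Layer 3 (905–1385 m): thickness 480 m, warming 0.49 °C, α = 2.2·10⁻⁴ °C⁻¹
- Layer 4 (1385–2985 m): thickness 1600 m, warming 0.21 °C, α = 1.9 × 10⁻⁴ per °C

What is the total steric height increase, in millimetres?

Δh ≈ 246 mm

0–85 m: 2.6×10⁻⁴ × 85 × 1.9 = 0.04199 m
0.36 × 820 × 3×10⁻⁴ = 0.08856 m
Layer 3: 480 × 2.2×10⁻⁴ × 0.49 = 0.051744 m
1385–2985 m: 1600 × 0.21 × 1.9×10⁻⁴ = 0.06384 m
Δh = 0.04199 + 0.08856 + 0.051744 + 0.06384 = 0.246134 m ≈ 246 mm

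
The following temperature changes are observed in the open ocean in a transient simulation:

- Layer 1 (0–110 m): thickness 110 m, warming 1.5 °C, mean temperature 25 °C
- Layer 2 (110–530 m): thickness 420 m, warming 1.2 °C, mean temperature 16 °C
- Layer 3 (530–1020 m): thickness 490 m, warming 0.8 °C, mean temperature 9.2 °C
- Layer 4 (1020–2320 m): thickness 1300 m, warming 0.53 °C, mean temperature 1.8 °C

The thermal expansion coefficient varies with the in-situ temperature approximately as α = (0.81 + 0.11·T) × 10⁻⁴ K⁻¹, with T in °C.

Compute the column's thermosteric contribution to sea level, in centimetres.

Layer 1: α = (0.81 + 0.11×25)×10⁻⁴ = 3.56×10⁻⁴ K⁻¹
Layer 2: α = (0.81 + 0.11×16)×10⁻⁴ = 2.57×10⁻⁴ K⁻¹
Layer 3: α = (0.81 + 0.11×9.2)×10⁻⁴ = 1.822×10⁻⁴ K⁻¹
Layer 4: α = (0.81 + 0.11×1.8)×10⁻⁴ = 1.008×10⁻⁴ K⁻¹
3.56×10⁻⁴ × 110 × 1.5 = 0.05874 m
420 × 1.2 × 2.57×10⁻⁴ = 0.129528 m
Layer 3: 1.822×10⁻⁴ × 0.8 × 490 = 0.0714224 m
Layer 4: 1.008×10⁻⁴ × 0.53 × 1300 = 0.0694512 m
Δh = 0.05874 + 0.129528 + 0.0714224 + 0.0694512 = 0.3291416 m ≈ 32.9 cm

32.9 cm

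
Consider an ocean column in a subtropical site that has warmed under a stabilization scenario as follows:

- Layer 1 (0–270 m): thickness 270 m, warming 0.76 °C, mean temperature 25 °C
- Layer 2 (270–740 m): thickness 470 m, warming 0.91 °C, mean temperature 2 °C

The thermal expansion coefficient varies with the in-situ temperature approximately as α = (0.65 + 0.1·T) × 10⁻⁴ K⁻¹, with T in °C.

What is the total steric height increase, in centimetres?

10.1 cm

Layer 1: α = (0.65 + 0.1×25)×10⁻⁴ = 3.15×10⁻⁴ K⁻¹
Layer 2: α = (0.65 + 0.1×2)×10⁻⁴ = 0.85×10⁻⁴ K⁻¹
0–270 m: 270 × 0.76 × 3.15×10⁻⁴ = 0.064638 m
270–740 m: 470 × 0.91 × 0.85×10⁻⁴ = 0.0363545 m
Δh = 0.064638 + 0.0363545 = 0.1009925 m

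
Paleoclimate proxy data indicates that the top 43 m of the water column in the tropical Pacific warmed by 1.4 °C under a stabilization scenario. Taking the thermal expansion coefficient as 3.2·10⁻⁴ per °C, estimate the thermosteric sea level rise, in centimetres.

Δh = αΔT·H = 3.2×10⁻⁴ × 1.4 × 43 = 0.019264 m

Δh = 1.93 cm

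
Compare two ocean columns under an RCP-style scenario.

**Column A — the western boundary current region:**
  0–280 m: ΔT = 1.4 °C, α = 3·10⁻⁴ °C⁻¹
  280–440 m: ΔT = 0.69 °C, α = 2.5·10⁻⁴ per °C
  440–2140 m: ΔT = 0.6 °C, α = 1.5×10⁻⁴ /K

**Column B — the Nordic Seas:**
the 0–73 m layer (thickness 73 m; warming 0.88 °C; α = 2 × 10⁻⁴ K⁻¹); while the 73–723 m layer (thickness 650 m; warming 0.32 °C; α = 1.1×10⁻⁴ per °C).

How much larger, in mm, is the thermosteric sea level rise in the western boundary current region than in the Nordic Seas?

Δh_A − Δh_B ≈ 260 mm

A Layer 1: 280 × 1.4 × 3×10⁻⁴ = 0.11760 m
A Layer 2: 0.69 × 160 × 2.5×10⁻⁴ = 0.02760 m
A 1.5×10⁻⁴ × 1700 × 0.6 = 0.15300 m
A total: 0.29820 m
B 0–73 m: 0.88 × 2×10⁻⁴ × 73 = 0.012848 m
B 0.32 × 650 × 1.1×10⁻⁴ = 0.02288 m
B total: 0.035728 m
Difference: 0.29820 − 0.035728 = 0.262472 m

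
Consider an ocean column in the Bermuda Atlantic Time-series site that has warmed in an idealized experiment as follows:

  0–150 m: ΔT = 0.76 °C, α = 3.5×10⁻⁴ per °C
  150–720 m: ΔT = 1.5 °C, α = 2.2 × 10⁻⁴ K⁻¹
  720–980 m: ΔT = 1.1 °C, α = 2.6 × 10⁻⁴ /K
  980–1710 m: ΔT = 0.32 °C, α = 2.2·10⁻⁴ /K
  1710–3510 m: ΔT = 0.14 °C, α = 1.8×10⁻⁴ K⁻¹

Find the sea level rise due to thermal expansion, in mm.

399 mm

0–150 m: 0.76 × 3.5×10⁻⁴ × 150 = 0.03990 m
150–720 m: 570 × 1.5 × 2.2×10⁻⁴ = 0.18810 m
1.1 × 2.6×10⁻⁴ × 260 = 0.07436 m
Layer 4: 0.32 × 730 × 2.2×10⁻⁴ = 0.051392 m
1.8×10⁻⁴ × 0.14 × 1800 = 0.04536 m
Δh = 0.03990 + 0.18810 + 0.07436 + 0.051392 + 0.04536 = 0.399112 m ≈ 399 mm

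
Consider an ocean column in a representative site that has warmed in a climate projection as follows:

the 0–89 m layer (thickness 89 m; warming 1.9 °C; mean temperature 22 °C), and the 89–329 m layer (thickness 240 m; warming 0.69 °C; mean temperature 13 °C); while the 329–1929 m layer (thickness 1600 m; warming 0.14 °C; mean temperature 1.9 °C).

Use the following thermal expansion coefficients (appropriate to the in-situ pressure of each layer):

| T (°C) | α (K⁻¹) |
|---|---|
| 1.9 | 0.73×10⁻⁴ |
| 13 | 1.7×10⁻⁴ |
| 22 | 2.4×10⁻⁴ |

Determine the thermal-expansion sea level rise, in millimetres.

Layer 1 at 22 °C → α = 2.4×10⁻⁴ K⁻¹
Layer 2 at 13 °C → α = 1.7×10⁻⁴ K⁻¹
Layer 3 at 1.9 °C → α = 0.73×10⁻⁴ K⁻¹
Layer 1: 1.9 × 2.4×10⁻⁴ × 89 = 0.040584 m
89–329 m: 1.7×10⁻⁴ × 240 × 0.69 = 0.028152 m
Layer 3: 0.14 × 0.73×10⁻⁴ × 1600 = 0.016352 m
Δh = 0.040584 + 0.028152 + 0.016352 = 0.085088 m

about 85.1 mm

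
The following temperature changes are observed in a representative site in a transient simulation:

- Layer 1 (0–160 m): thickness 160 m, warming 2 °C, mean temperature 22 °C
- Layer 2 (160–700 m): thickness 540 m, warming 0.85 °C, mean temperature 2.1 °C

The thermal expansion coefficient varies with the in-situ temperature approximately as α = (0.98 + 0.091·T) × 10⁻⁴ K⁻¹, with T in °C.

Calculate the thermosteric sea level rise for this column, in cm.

15 cm

Layer 1: α = (0.98 + 0.091×22)×10⁻⁴ = 2.982×10⁻⁴ K⁻¹
Layer 2: α = (0.98 + 0.091×2.1)×10⁻⁴ = 1.1711×10⁻⁴ K⁻¹
2 × 2.982×10⁻⁴ × 160 = 0.095424 m
1.1711×10⁻⁴ × 0.85 × 540 = 0.05375349 m
Δh = 0.095424 + 0.05375349 = 0.14917749 m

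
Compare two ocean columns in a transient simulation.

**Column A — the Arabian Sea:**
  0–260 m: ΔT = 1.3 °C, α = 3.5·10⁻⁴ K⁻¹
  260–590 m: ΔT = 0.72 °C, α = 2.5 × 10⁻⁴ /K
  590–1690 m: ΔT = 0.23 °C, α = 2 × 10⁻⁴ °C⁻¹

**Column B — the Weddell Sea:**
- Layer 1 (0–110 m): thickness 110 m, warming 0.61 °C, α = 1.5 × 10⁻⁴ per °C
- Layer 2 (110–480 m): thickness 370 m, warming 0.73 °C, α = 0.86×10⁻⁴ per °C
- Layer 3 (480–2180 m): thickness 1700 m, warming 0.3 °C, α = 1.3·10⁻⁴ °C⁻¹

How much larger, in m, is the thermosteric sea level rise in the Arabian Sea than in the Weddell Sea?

A 260 × 1.3 × 3.5×10⁻⁴ = 0.11830 m
A 0.72 × 2.5×10⁻⁴ × 330 = 0.05940 m
A 590–1690 m: 1100 × 0.23 × 2×10⁻⁴ = 0.05060 m
A total: 0.22830 m
B Layer 1: 110 × 1.5×10⁻⁴ × 0.61 = 0.010065 m
B 0.86×10⁻⁴ × 0.73 × 370 = 0.0232286 m
B Layer 3: 1.3×10⁻⁴ × 1700 × 0.3 = 0.06630 m
B total: 0.0995936 m
Difference: 0.22830 − 0.0995936 = 0.1287064 m

Δh_A − Δh_B ≈ 0.129 m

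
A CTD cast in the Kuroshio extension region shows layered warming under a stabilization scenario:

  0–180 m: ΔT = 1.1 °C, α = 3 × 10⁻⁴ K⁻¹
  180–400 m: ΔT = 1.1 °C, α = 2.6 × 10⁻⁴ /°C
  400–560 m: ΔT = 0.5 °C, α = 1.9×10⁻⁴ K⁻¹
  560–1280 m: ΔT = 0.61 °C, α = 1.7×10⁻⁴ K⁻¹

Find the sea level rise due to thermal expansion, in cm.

Layer 1: 180 × 3×10⁻⁴ × 1.1 = 0.05940 m
2.6×10⁻⁴ × 1.1 × 220 = 0.06292 m
Layer 3: 0.5 × 160 × 1.9×10⁻⁴ = 0.01520 m
Layer 4: 720 × 0.61 × 1.7×10⁻⁴ = 0.074664 m
Δh = 0.05940 + 0.06292 + 0.01520 + 0.074664 = 0.212184 m ≈ 21 cm

21 cm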